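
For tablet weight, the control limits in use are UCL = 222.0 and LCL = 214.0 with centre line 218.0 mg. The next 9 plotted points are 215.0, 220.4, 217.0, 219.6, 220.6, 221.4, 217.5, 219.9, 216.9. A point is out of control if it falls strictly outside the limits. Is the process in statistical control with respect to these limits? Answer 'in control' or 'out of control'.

in control

All 9 points lie within [214.0, 222.0].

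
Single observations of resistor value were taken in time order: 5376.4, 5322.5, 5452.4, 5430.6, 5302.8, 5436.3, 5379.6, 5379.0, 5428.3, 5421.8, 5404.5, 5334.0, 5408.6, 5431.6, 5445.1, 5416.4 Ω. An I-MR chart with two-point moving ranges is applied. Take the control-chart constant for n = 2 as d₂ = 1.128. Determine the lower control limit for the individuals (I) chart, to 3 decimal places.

X̄ = (5376.4 + 5322.5 + 5452.4 + 5430.6 + 5302.8 + 5436.3 + 5379.6 + 5379.0 + 5428.3 + 5421.8 + 5404.5 + 5334.0 + 5408.6 + 5431.6 + 5445.1 + 5416.4) / 16 = 5398.1187
Moving ranges: 53.9, 129.9, 21.8, 127.8, 133.5, 56.7, 0.6, 49.3, 6.5, 17.3, 70.5, 74.6, 23.0, 13.5, 28.7; M̄R̄ = 807.6000 / 15 = 53.8400
LCL = X̄ − 3·M̄R̄/d₂ = 5398.1187 − 3 × 53.8400 / 1.128 = 5254.9273

5254.927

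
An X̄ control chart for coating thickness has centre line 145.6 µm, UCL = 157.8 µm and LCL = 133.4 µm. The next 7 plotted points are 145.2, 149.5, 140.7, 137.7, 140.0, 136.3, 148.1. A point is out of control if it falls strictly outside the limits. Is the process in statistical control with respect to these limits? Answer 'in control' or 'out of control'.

in control

All 7 points lie within [133.4, 157.8].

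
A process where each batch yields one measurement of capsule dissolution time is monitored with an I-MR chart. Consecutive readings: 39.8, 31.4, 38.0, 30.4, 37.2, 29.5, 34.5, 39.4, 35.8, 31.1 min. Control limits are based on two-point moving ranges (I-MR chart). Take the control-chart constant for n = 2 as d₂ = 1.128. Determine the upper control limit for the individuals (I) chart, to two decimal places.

51.05

X̄ = (39.8 + 31.4 + 38.0 + 30.4 + 37.2 + 29.5 + 34.5 + 39.4 + 35.8 + 31.1) / 10 = 34.7100
Moving ranges: 8.4, 6.6, 7.6, 6.8, 7.7, 5.0, 4.9, 3.6, 4.7; M̄R̄ = 55.3000 / 9 = 6.1444
UCL = X̄ + 3·M̄R̄/d₂ = 34.7100 + 3 × 6.1444 / 1.128 = 51.0516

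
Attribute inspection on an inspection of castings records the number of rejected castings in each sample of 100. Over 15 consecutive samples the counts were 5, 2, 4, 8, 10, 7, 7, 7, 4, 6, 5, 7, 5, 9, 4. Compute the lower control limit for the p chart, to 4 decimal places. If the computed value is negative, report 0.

0.0000

p̄ = Σdᵢ / (k·n) = 90 / (15 × 100) = 0.06000
LCL = p̄ − 3·√(p̄(1−p̄)/n) = 0.06000 − 3 × 0.02375 = -0.01125 → 0 (negative, so LCL = 0)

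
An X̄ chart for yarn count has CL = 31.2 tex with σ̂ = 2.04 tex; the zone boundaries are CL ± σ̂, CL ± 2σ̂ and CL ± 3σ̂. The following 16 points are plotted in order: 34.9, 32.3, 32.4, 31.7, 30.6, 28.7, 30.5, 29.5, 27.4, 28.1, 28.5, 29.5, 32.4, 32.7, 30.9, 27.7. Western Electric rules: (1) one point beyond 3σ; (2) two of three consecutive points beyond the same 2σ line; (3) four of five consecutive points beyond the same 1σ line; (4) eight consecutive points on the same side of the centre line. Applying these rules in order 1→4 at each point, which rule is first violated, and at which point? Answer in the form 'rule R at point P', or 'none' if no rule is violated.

rule 4 at point 12

Zone of each point (C = within 1σ̂, B = 1σ̂–2σ̂, A = 2σ̂–3σ̂, * = beyond 3σ̂; sign = side of CL): 1:+B, 2:+C, 3:+C, 4:+C, 5:-C, 6:-B, 7:-C, 8:-C, 9:-B, 10:-B, 11:-B, 12:-C, 13:+C, 14:+C, 15:-C, 16:-B
Rule 4 (eight consecutive points on the same side of the centre line) is satisfied at point 12.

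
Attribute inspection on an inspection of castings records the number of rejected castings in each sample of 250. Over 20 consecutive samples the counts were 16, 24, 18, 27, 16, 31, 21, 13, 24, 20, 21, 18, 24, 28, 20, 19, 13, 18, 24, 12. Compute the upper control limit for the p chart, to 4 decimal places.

0.1333

p̄ = Σdᵢ / (k·n) = 407 / (20 × 250) = 0.08140
UCL = p̄ + 3·√(p̄(1−p̄)/n) = 0.08140 + 3 × √(0.08140×0.91860/250) = 0.08140 + 3 × 0.01729 = 0.13328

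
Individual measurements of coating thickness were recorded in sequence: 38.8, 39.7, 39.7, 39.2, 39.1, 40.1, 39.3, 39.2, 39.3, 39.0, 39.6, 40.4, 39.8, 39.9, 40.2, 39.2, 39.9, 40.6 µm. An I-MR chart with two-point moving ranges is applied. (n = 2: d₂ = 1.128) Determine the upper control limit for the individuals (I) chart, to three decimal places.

40.957

X̄ = (38.8 + 39.7 + 39.7 + 39.2 + 39.1 + 40.1 + 39.3 + 39.2 + 39.3 + 39.0 + 39.6 + 40.4 + 39.8 + 39.9 + 40.2 + 39.2 + 39.9 + 40.6) / 18 = 39.6111
Moving ranges: 0.9, 0.0, 0.5, 0.1, 1.0, 0.8, 0.1, 0.1, 0.3, 0.6, 0.8, 0.6, 0.1, 0.3, 1.0, 0.7, 0.7; M̄R̄ = 8.6000 / 17 = 0.5059
UCL = X̄ + 3·M̄R̄/d₂ = 39.6111 + 3 × 0.5059 / 1.128 = 40.9565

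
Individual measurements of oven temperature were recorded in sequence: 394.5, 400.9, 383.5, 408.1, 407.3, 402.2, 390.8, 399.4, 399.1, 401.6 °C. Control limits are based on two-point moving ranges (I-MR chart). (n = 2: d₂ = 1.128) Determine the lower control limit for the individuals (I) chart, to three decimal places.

X̄ = (394.5 + 400.9 + 383.5 + 408.1 + 407.3 + 402.2 + 390.8 + 399.4 + 399.1 + 401.6) / 10 = 398.7400
Moving ranges: 6.4, 17.4, 24.6, 0.8, 5.1, 11.4, 8.6, 0.3, 2.5; M̄R̄ = 77.1000 / 9 = 8.5667
LCL = X̄ − 3·M̄R̄/d₂ = 398.7400 − 3 × 8.5667 / 1.128 = 375.9563

375.956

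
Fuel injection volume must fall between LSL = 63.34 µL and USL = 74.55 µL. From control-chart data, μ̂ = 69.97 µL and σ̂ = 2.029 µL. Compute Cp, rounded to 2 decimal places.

0.92

Cp = (USL − LSL) / (6σ̂) = (74.55 − 63.34) / (6 × 2.029) = 11.2100 / 12.1740 = 0.9208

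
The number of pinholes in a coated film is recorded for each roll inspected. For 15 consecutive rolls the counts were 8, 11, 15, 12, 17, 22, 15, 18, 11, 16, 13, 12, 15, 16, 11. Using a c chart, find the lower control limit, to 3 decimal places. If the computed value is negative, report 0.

2.855

c̄ = (8 + 11 + 15 + 12 + 17 + 22 + 15 + 18 + 11 + 16 + 13 + 12 + 15 + 16 + 11) / 15 = 212 / 15 = 14.1333
LCL = c̄ − 3√c̄ = 14.1333 − 3 × 3.7594 = 2.8550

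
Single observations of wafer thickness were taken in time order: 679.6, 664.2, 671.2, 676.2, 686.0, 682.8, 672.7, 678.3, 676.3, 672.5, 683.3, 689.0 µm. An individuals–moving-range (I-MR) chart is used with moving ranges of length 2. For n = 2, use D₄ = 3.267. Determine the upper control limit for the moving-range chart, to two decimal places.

Moving ranges: 15.4, 7.0, 5.0, 9.8, 3.2, 10.1, 5.6, 2.0, 3.8, 10.8, 5.7; M̄R̄ = 78.4000 / 11 = 7.1273
UCL_MR = D₄·M̄R̄ = 3.267 × 7.1273 = 23.2848

23.28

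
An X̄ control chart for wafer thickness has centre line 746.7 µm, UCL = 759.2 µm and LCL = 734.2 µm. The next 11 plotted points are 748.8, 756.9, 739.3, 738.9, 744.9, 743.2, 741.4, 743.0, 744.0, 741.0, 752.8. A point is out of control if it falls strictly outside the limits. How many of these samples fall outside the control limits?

All 11 points lie within [734.2, 759.2].

0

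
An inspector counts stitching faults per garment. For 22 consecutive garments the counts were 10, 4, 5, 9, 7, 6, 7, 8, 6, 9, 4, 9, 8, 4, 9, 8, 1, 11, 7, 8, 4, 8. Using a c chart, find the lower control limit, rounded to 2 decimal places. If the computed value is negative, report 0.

0.00

c̄ = (10 + 4 + 5 + 9 + 7 + 6 + 7 + 8 + 6 + 9 + 4 + 9 + 8 + 4 + 9 + 8 + 1 + 11 + 7 + 8 + 4 + 8) / 22 = 152 / 22 = 6.9091
LCL = c̄ − 3√c̄ = 6.9091 − 3 × 2.6285 = -0.9765 → 0 (cannot be negative)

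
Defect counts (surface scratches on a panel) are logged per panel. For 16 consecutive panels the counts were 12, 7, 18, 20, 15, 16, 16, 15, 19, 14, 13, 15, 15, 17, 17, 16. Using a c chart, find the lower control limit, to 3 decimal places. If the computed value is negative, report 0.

3.573

c̄ = (12 + 7 + 18 + 20 + 15 + 16 + 16 + 15 + 19 + 14 + 13 + 15 + 15 + 17 + 17 + 16) / 16 = 245 / 16 = 15.3125
LCL = c̄ − 3√c̄ = 15.3125 − 3 × 3.9131 = 3.5731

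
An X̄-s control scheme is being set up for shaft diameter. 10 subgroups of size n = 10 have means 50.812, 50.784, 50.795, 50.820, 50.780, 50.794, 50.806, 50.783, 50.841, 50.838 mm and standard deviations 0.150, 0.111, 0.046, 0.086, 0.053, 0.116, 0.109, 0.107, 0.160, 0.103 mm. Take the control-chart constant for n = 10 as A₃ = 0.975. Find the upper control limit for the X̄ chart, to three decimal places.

50.907

X̄̄ = (50.812 + 50.784 + 50.795 + 50.820 + 50.780 + 50.794 + 50.806 + 50.783 + 50.841 + 50.838) / 10 = 50.8053
s̄ = (0.150 + 0.111 + 0.046 + 0.086 + 0.053 + 0.116 + 0.109 + 0.107 + 0.160 + 0.103) / 10 = 0.1041
UCL = X̄̄ + A₃·s̄ = 50.8053 + 0.975 × 0.1041 = 50.9068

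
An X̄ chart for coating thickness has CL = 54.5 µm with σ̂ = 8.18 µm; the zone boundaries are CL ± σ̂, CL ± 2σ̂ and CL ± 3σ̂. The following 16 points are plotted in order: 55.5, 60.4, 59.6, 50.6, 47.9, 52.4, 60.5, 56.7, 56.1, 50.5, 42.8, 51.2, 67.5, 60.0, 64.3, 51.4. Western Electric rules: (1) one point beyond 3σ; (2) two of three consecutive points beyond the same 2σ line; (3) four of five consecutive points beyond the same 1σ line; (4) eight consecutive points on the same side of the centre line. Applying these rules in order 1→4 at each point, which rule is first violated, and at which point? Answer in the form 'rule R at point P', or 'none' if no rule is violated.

none

Zone of each point (C = within 1σ̂, B = 1σ̂–2σ̂, A = 2σ̂–3σ̂, * = beyond 3σ̂; sign = side of CL): 1:+C, 2:+C, 3:+C, 4:-C, 5:-C, 6:-C, 7:+C, 8:+C, 9:+C, 10:-C, 11:-B, 12:-C, 13:+B, 14:+C, 15:+B, 16:-C
No rule fires across all 16 points.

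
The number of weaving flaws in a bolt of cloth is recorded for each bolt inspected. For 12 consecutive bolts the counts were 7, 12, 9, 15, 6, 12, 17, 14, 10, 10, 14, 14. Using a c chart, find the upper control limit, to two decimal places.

21.91

c̄ = (7 + 12 + 9 + 15 + 6 + 12 + 17 + 14 + 10 + 10 + 14 + 14) / 12 = 140 / 12 = 11.6667
UCL = c̄ + 3√c̄ = 11.6667 + 3 × √11.6667 = 11.6667 + 3 × 3.4157 = 21.9136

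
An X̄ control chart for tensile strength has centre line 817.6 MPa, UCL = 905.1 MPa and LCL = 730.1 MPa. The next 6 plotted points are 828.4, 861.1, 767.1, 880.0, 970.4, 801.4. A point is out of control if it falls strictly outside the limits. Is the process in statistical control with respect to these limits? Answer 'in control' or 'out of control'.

Compare each point to [730.1, 905.1]: sample 5 = 970.4 > UCL.

out of control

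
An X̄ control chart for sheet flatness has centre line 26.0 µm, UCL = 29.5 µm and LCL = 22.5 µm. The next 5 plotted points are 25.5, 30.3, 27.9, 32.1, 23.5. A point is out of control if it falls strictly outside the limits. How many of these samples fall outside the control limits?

2

Compare each point to [22.5, 29.5]: sample 2 = 30.3 > UCL; sample 4 = 32.1 > UCL.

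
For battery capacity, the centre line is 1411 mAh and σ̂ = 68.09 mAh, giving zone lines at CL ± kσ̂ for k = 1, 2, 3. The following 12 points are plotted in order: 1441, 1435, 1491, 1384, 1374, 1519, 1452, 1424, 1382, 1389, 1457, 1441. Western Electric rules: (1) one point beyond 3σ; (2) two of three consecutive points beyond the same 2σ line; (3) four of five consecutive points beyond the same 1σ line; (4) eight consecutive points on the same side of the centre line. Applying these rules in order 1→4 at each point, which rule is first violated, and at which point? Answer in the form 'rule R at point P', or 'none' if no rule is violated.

Zone of each point (C = within 1σ̂, B = 1σ̂–2σ̂, A = 2σ̂–3σ̂, * = beyond 3σ̂; sign = side of CL): 1:+C, 2:+C, 3:+B, 4:-C, 5:-C, 6:+B, 7:+C, 8:+C, 9:-C, 10:-C, 11:+C, 12:+C
No rule fires across all 12 points.

none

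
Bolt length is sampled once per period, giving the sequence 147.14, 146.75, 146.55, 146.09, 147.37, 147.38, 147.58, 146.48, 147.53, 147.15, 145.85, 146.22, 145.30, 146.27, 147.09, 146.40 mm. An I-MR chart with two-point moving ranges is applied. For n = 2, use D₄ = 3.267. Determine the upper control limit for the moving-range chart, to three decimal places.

2.208

Moving ranges: 0.39, 0.20, 0.46, 1.28, 0.01, 0.20, 1.10, 1.05, 0.38, 1.30, 0.37, 0.92, 0.97, 0.82, 0.69; M̄R̄ = 10.1400 / 15 = 0.6760
UCL_MR = D₄·M̄R̄ = 3.267 × 0.6760 = 2.2085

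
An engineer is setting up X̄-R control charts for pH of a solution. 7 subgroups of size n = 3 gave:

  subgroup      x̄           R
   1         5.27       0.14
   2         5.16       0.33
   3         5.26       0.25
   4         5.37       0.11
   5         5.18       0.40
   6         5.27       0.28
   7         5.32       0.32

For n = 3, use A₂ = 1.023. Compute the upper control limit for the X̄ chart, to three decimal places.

5.529

X̄̄ = (5.27 + 5.16 + 5.26 + 5.37 + 5.18 + 5.27 + 5.32) / 7 = 36.8300 / 7 = 5.2614
R̄ = (0.14 + 0.33 + 0.25 + 0.11 + 0.40 + 0.28 + 0.32) / 7 = 1.8300 / 7 = 0.2614
UCL = X̄̄ + A₂·R̄ = 5.2614 + 1.023 × 0.2614 = 5.5289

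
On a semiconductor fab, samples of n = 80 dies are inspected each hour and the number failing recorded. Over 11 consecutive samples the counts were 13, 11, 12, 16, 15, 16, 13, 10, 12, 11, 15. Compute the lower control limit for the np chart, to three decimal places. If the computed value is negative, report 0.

p̄ = Σdᵢ / (k·n) = 144 / (11 × 80) = 0.16364
LCL = np̄ − 3·√(np̄(1−p̄)) = 13.0909 − 3 × 3.3089 = 3.1642

3.164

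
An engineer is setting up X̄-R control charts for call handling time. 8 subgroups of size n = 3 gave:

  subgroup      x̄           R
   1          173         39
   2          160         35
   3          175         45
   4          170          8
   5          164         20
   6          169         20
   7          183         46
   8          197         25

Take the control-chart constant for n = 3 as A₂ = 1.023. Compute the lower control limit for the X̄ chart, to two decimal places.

143.44

X̄̄ = (173 + 160 + 175 + 170 + 164 + 169 + 183 + 197) / 8 = 1391.0000 / 8 = 173.8750
R̄ = (39 + 35 + 45 + 8 + 20 + 20 + 46 + 25) / 8 = 238.0000 / 8 = 29.7500
LCL = X̄̄ − A₂·R̄ = 173.8750 − 1.023 × 29.7500 = 143.4408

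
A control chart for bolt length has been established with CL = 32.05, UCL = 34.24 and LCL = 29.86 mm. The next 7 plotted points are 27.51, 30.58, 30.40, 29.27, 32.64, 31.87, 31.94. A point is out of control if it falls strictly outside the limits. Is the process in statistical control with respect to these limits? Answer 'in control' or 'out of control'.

Compare each point to [29.86, 34.24]: sample 1 = 27.51 < LCL; sample 4 = 29.27 < LCL.

out of control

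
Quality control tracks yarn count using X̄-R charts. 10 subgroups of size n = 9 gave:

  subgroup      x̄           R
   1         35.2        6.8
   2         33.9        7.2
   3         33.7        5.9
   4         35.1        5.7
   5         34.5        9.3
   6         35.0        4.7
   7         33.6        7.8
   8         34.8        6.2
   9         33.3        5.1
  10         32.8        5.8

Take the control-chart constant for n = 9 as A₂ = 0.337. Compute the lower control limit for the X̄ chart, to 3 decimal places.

X̄̄ = (35.2 + 33.9 + 33.7 + 35.1 + 34.5 + 35.0 + 33.6 + 34.8 + 33.3 + 32.8) / 10 = 341.9000 / 10 = 34.1900
R̄ = (6.8 + 7.2 + 5.9 + 5.7 + 9.3 + 4.7 + 7.8 + 6.2 + 5.1 + 5.8) / 10 = 64.5000 / 10 = 6.4500
LCL = X̄̄ − A₂·R̄ = 34.1900 − 0.337 × 6.4500 = 32.0163

32.016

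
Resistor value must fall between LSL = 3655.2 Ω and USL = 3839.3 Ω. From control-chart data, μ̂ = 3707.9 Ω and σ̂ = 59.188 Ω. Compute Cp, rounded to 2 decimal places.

0.52

Cp = (USL − LSL) / (6σ̂) = (3839.3 − 3655.2) / (6 × 59.188) = 184.1000 / 355.1280 = 0.5184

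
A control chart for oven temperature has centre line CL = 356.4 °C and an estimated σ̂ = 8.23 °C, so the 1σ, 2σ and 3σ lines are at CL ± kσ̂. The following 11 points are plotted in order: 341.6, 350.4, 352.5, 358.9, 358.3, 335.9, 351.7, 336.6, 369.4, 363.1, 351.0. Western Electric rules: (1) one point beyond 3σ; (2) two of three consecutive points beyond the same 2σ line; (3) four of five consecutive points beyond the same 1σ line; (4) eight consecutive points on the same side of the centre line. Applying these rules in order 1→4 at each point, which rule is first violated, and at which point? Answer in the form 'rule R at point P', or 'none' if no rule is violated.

rule 2 at point 8

Zone of each point (C = within 1σ̂, B = 1σ̂–2σ̂, A = 2σ̂–3σ̂, * = beyond 3σ̂; sign = side of CL): 1:-B, 2:-C, 3:-C, 4:+C, 5:+C, 6:-A, 7:-C, 8:-A, 9:+B, 10:+C, 11:-C
Rule 2 (two of three consecutive points beyond the same 2σ limit) is satisfied at point 8.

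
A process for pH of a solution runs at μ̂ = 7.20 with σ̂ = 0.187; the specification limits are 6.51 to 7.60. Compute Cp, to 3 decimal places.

0.971

Cp = (USL − LSL) / (6σ̂) = (7.60 − 6.51) / (6 × 0.187) = 1.0900 / 1.1220 = 0.9715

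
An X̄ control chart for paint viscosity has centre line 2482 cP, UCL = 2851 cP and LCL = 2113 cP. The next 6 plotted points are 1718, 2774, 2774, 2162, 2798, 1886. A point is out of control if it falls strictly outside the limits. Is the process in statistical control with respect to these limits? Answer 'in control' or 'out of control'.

out of control

Compare each point to [2113, 2851]: sample 1 = 1718 < LCL; sample 6 = 1886 < LCL.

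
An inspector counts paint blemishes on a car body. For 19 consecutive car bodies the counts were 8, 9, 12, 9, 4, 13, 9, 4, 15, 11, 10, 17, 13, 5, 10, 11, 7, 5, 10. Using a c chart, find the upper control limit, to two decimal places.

18.86

c̄ = (8 + 9 + 12 + 9 + 4 + 13 + 9 + 4 + 15 + 11 + 10 + 17 + 13 + 5 + 10 + 11 + 7 + 5 + 10) / 19 = 182 / 19 = 9.5789
UCL = c̄ + 3√c̄ = 9.5789 + 3 × √9.5789 = 9.5789 + 3 × 3.0950 = 18.8639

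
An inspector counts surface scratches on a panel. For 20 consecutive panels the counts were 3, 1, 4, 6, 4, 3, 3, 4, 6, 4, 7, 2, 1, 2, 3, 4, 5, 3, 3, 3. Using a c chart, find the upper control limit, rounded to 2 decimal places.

9.20

c̄ = (3 + 1 + 4 + 6 + 4 + 3 + 3 + 4 + 6 + 4 + 7 + 2 + 1 + 2 + 3 + 4 + 5 + 3 + 3 + 3) / 20 = 71 / 20 = 3.5500
UCL = c̄ + 3√c̄ = 3.5500 + 3 × √3.5500 = 3.5500 + 3 × 1.8841 = 9.2024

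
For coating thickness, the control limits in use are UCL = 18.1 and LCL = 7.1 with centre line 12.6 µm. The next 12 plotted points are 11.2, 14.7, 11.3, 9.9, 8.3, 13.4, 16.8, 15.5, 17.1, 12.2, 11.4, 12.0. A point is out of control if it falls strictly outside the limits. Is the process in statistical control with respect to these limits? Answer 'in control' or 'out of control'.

All 12 points lie within [7.1, 18.1].

in control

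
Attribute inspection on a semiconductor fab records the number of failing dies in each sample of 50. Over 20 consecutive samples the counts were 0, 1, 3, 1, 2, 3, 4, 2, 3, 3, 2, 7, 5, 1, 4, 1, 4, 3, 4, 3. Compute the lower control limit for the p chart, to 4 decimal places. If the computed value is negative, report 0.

0.0000

p̄ = Σdᵢ / (k·n) = 56 / (20 × 50) = 0.05600
LCL = p̄ − 3·√(p̄(1−p̄)/n) = 0.05600 − 3 × 0.03252 = -0.04155 → 0 (negative, so LCL = 0)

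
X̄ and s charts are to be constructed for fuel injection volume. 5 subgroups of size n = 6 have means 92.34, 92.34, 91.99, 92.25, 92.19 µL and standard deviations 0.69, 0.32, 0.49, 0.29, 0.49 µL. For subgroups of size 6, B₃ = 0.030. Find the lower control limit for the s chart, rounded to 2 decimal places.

0.01

s̄ = (0.69 + 0.32 + 0.49 + 0.29 + 0.49) / 5 = 0.4560
LCL_s = B₃·s̄ = 0.030 × 0.4560 = 0.0137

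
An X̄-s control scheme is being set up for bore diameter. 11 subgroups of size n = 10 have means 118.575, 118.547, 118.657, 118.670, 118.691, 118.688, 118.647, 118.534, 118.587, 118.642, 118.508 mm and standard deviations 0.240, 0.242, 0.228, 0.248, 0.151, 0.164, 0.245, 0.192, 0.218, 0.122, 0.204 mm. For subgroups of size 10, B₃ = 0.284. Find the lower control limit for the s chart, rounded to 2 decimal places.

0.06

s̄ = (0.240 + 0.242 + 0.228 + 0.248 + 0.151 + 0.164 + 0.245 + 0.192 + 0.218 + 0.122 + 0.204) / 11 = 0.2049
LCL_s = B₃·s̄ = 0.284 × 0.2049 = 0.0582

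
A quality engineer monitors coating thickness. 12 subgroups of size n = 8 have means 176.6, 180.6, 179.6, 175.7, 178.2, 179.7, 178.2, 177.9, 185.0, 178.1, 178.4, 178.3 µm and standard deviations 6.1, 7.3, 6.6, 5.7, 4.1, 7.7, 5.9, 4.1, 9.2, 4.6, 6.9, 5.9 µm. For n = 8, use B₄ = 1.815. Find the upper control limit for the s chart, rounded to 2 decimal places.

s̄ = (6.1 + 7.3 + 6.6 + 5.7 + 4.1 + 7.7 + 5.9 + 4.1 + 9.2 + 4.6 + 6.9 + 5.9) / 12 = 6.1750
UCL_s = B₄·s̄ = 1.815 × 6.1750 = 11.2076

11.21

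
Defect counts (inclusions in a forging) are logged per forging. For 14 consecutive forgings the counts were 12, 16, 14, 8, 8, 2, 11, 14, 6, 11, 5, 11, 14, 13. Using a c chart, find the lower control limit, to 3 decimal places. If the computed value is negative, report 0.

0.702

c̄ = (12 + 16 + 14 + 8 + 8 + 2 + 11 + 14 + 6 + 11 + 5 + 11 + 14 + 13) / 14 = 145 / 14 = 10.3571
LCL = c̄ − 3√c̄ = 10.3571 − 3 × 3.2183 = 0.7024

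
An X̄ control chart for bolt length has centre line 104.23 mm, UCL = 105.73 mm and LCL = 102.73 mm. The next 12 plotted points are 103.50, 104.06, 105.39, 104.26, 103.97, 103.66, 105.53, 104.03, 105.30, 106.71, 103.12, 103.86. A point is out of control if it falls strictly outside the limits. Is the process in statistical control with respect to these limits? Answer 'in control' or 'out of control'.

out of control

Compare each point to [102.73, 105.73]: sample 10 = 106.71 > UCL.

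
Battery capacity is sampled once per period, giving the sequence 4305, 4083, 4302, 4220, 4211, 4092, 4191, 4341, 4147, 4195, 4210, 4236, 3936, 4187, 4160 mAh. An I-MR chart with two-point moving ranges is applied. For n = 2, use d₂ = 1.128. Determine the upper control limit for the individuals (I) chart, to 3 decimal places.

4522.270

X̄ = (4305 + 4083 + 4302 + 4220 + 4211 + 4092 + 4191 + 4341 + 4147 + 4195 + 4210 + 4236 + 3936 + 4187 + 4160) / 15 = 4187.7333
Moving ranges: 222, 219, 82, 9, 119, 99, 150, 194, 48, 15, 26, 300, 251, 27; M̄R̄ = 1761.0000 / 14 = 125.7857
UCL = X̄ + 3·M̄R̄/d₂ = 4187.7333 + 3 × 125.7857 / 1.128 = 4522.2698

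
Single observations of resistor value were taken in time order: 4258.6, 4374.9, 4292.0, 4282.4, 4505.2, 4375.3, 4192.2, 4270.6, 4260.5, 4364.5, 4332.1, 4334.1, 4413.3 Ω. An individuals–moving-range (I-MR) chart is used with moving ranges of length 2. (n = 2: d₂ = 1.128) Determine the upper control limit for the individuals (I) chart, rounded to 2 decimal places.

X̄ = (4258.6 + 4374.9 + 4292.0 + 4282.4 + 4505.2 + 4375.3 + 4192.2 + 4270.6 + 4260.5 + 4364.5 + 4332.1 + 4334.1 + 4413.3) / 13 = 4327.3615
Moving ranges: 116.3, 82.9, 9.6, 222.8, 129.9, 183.1, 78.4, 10.1, 104.0, 32.4, 2.0, 79.2; M̄R̄ = 1050.7000 / 12 = 87.5583
UCL = X̄ + 3·M̄R̄/d₂ = 4327.3615 + 3 × 87.5583 / 1.128 = 4560.2294

4560.23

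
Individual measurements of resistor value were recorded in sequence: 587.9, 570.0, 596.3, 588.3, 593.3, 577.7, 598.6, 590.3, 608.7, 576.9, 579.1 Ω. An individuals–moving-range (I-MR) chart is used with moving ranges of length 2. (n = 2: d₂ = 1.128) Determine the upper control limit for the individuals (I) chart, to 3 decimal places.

X̄ = (587.9 + 570.0 + 596.3 + 588.3 + 593.3 + 577.7 + 598.6 + 590.3 + 608.7 + 576.9 + 579.1) / 11 = 587.9182
Moving ranges: 17.9, 26.3, 8.0, 5.0, 15.6, 20.9, 8.3, 18.4, 31.8, 2.2; M̄R̄ = 154.4000 / 10 = 15.4400
UCL = X̄ + 3·M̄R̄/d₂ = 587.9182 + 3 × 15.4400 / 1.128 = 628.9820

628.982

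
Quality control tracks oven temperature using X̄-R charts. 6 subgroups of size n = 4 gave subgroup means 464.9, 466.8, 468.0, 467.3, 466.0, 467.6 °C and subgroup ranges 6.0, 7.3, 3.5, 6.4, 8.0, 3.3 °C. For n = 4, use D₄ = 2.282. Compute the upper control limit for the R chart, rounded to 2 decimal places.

R̄ = (6.0 + 7.3 + 3.5 + 6.4 + 8.0 + 3.3) / 6 = 34.5000 / 6 = 5.7500
UCL_R = D₄·R̄ = 2.282 × 5.7500 = 13.1215

13.12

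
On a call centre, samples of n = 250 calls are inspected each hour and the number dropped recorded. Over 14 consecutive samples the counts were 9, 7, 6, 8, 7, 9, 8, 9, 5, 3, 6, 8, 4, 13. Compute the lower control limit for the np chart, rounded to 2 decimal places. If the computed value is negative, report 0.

p̄ = Σdᵢ / (k·n) = 102 / (14 × 250) = 0.02914
LCL = np̄ − 3·√(np̄(1−p̄)) = 7.2857 − 3 × 2.6596 = -0.6930 → 0 (negative, so LCL = 0)

0.00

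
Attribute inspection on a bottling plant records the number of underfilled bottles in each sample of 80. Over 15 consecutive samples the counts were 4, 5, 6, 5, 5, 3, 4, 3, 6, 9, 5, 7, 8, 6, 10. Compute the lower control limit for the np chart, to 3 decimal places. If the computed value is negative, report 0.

p̄ = Σdᵢ / (k·n) = 86 / (15 × 80) = 0.07167
LCL = np̄ − 3·√(np̄(1−p̄)) = 5.7333 − 3 × 2.3070 = -1.1878 → 0 (negative, so LCL = 0)

0.000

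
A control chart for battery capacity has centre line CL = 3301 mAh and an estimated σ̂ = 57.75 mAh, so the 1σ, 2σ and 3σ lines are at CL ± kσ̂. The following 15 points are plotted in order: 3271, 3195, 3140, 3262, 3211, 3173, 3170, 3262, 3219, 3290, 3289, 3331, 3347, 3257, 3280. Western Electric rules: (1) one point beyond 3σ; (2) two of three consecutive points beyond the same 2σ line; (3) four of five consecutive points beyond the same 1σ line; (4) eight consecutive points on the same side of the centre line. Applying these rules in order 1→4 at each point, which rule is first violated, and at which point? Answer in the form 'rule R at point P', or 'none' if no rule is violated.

rule 3 at point 6

Zone of each point (C = within 1σ̂, B = 1σ̂–2σ̂, A = 2σ̂–3σ̂, * = beyond 3σ̂; sign = side of CL): 1:-C, 2:-B, 3:-A, 4:-C, 5:-B, 6:-A, 7:-A, 8:-C, 9:-B, 10:-C, 11:-C, 12:+C, 13:+C, 14:-C, 15:-C
Rule 3 (four of five consecutive points beyond the same 1σ limit) is satisfied at point 6.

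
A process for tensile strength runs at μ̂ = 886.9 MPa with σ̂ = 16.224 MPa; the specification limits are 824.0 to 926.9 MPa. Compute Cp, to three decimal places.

1.057

Cp = (USL − LSL) / (6σ̂) = (926.9 − 824.0) / (6 × 16.224) = 102.9000 / 97.3440 = 1.0571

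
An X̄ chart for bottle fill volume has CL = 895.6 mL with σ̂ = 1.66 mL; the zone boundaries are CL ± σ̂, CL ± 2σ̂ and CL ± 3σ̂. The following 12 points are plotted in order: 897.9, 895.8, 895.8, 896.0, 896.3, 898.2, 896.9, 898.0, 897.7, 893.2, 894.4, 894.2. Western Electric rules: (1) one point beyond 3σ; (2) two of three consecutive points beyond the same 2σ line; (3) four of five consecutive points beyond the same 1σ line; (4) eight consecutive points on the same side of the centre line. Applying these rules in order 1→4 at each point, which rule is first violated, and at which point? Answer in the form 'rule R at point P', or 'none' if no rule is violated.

Zone of each point (C = within 1σ̂, B = 1σ̂–2σ̂, A = 2σ̂–3σ̂, * = beyond 3σ̂; sign = side of CL): 1:+B, 2:+C, 3:+C, 4:+C, 5:+C, 6:+B, 7:+C, 8:+B, 9:+B, 10:-B, 11:-C, 12:-C
Rule 4 (eight consecutive points on the same side of the centre line) is satisfied at point 8.

rule 4 at point 8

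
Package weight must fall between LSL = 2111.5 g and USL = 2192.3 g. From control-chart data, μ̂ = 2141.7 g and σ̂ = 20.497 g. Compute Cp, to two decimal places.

0.66

Cp = (USL − LSL) / (6σ̂) = (2192.3 − 2111.5) / (6 × 20.497) = 80.8000 / 122.9820 = 0.6570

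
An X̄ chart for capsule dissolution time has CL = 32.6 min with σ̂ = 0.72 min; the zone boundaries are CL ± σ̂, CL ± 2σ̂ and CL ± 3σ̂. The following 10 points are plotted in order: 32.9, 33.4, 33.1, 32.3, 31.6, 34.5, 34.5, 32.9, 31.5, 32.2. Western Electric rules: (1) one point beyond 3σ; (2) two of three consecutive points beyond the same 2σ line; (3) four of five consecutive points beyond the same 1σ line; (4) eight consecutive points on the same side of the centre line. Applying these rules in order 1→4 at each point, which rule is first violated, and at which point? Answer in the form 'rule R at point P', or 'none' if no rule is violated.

Zone of each point (C = within 1σ̂, B = 1σ̂–2σ̂, A = 2σ̂–3σ̂, * = beyond 3σ̂; sign = side of CL): 1:+C, 2:+B, 3:+C, 4:-C, 5:-B, 6:+A, 7:+A, 8:+C, 9:-B, 10:-C
Rule 2 (two of three consecutive points beyond the same 2σ limit) is satisfied at point 7.

rule 2 at point 7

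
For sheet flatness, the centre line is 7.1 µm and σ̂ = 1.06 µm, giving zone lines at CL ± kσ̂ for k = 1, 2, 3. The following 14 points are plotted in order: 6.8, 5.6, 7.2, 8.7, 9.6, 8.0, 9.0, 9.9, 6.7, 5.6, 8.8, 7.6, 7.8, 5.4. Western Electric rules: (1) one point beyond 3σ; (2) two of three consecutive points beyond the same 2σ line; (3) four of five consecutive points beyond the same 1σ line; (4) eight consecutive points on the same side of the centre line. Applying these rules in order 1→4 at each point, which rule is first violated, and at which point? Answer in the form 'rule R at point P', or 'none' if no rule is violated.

rule 3 at point 8

Zone of each point (C = within 1σ̂, B = 1σ̂–2σ̂, A = 2σ̂–3σ̂, * = beyond 3σ̂; sign = side of CL): 1:-C, 2:-B, 3:+C, 4:+B, 5:+A, 6:+C, 7:+B, 8:+A, 9:-C, 10:-B, 11:+B, 12:+C, 13:+C, 14:-B
Rule 3 (four of five consecutive points beyond the same 1σ limit) is satisfied at point 8.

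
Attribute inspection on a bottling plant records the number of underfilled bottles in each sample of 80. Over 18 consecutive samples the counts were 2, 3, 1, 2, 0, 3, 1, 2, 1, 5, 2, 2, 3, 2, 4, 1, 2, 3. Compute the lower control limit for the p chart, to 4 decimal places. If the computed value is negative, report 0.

p̄ = Σdᵢ / (k·n) = 39 / (18 × 80) = 0.02708
LCL = p̄ − 3·√(p̄(1−p̄)/n) = 0.02708 − 3 × 0.01815 = -0.02736 → 0 (negative, so LCL = 0)

0.0000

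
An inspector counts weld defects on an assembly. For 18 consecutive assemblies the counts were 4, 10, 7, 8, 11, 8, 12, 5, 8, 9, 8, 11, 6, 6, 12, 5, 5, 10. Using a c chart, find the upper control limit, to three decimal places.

c̄ = (4 + 10 + 7 + 8 + 11 + 8 + 12 + 5 + 8 + 9 + 8 + 11 + 6 + 6 + 12 + 5 + 5 + 10) / 18 = 145 / 18 = 8.0556
UCL = c̄ + 3√c̄ = 8.0556 + 3 × √8.0556 = 8.0556 + 3 × 2.8382 = 16.5702

16.570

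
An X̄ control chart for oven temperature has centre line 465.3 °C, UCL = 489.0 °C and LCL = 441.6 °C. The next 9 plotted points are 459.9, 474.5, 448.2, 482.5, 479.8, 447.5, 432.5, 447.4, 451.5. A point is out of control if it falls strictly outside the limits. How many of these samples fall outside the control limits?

1

Compare each point to [441.6, 489.0]: sample 7 = 432.5 < LCL.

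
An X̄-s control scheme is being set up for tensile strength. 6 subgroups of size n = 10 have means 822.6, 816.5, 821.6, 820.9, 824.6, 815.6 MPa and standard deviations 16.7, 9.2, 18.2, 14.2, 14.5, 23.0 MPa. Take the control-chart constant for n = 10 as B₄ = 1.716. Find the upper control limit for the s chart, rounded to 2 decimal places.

s̄ = (16.7 + 9.2 + 18.2 + 14.2 + 14.5 + 23.0) / 6 = 15.9667
UCL_s = B₄·s̄ = 1.716 × 15.9667 = 27.3988

27.40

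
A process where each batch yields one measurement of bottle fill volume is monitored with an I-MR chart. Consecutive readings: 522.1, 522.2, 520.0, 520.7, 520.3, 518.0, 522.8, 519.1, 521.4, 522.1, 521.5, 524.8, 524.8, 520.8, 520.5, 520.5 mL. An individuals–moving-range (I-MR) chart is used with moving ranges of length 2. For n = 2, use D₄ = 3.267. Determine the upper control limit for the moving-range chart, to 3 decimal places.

Moving ranges: 0.1, 2.2, 0.7, 0.4, 2.3, 4.8, 3.7, 2.3, 0.7, 0.6, 3.3, 0.0, 4.0, 0.3, 0.0; M̄R̄ = 25.4000 / 15 = 1.6933
UCL_MR = D₄·M̄R̄ = 3.267 × 1.6933 = 5.5321

5.532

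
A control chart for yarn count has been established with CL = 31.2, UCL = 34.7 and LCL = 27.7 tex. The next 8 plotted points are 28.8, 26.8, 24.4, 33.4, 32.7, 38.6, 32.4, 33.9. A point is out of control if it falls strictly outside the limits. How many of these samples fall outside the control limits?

Compare each point to [27.7, 34.7]: sample 2 = 26.8 < LCL; sample 3 = 24.4 < LCL; sample 6 = 38.6 > UCL.

3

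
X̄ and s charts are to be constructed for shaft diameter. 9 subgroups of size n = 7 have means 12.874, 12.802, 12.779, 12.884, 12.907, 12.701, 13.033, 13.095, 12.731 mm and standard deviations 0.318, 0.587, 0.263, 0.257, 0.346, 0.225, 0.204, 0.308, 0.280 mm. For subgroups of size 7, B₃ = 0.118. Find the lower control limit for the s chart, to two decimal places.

0.04

s̄ = (0.318 + 0.587 + 0.263 + 0.257 + 0.346 + 0.225 + 0.204 + 0.308 + 0.280) / 9 = 0.3098
LCL_s = B₃·s̄ = 0.118 × 0.3098 = 0.0366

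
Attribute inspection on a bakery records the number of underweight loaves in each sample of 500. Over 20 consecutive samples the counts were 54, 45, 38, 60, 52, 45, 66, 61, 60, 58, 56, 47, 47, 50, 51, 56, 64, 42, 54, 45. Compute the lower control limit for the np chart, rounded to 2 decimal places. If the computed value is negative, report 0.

31.98

p̄ = Σdᵢ / (k·n) = 1051 / (20 × 500) = 0.10510
LCL = np̄ − 3·√(np̄(1−p̄)) = 52.5500 − 3 × 6.8576 = 31.9771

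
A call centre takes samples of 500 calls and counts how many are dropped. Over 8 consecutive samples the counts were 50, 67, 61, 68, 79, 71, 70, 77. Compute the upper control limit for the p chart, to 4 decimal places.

0.1817

p̄ = Σdᵢ / (k·n) = 543 / (8 × 500) = 0.13575
UCL = p̄ + 3·√(p̄(1−p̄)/n) = 0.13575 + 3 × √(0.13575×0.86425/500) = 0.13575 + 3 × 0.01532 = 0.18170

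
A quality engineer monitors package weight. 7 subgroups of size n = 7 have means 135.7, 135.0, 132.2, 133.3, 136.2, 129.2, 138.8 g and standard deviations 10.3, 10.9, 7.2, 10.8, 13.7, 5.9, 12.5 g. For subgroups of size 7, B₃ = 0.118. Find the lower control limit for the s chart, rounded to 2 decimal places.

s̄ = (10.3 + 10.9 + 7.2 + 10.8 + 13.7 + 5.9 + 12.5) / 7 = 10.1857
LCL_s = B₃·s̄ = 0.118 × 10.1857 = 1.2019

1.20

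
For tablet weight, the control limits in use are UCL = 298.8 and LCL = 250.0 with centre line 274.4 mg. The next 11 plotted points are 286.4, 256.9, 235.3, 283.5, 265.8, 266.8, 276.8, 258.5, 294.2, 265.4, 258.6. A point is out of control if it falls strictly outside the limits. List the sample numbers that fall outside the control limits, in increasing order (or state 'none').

3

Compare each point to [250.0, 298.8]: sample 3 = 235.3 < LCL.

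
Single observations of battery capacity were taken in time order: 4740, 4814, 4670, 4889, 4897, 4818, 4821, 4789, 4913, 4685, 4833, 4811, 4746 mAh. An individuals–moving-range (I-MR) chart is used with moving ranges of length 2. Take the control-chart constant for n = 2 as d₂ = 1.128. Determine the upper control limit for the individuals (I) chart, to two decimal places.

5055.99

X̄ = (4740 + 4814 + 4670 + 4889 + 4897 + 4818 + 4821 + 4789 + 4913 + 4685 + 4833 + 4811 + 4746) / 13 = 4802.0000
Moving ranges: 74, 144, 219, 8, 79, 3, 32, 124, 228, 148, 22, 65; M̄R̄ = 1146.0000 / 12 = 95.5000
UCL = X̄ + 3·M̄R̄/d₂ = 4802.0000 + 3 × 95.5000 / 1.128 = 5055.9894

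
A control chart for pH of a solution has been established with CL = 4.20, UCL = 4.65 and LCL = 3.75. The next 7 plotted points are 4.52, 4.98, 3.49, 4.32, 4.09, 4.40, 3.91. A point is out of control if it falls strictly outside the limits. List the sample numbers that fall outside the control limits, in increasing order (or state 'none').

Compare each point to [3.75, 4.65]: sample 2 = 4.98 > UCL; sample 3 = 3.49 < LCL.

2, 3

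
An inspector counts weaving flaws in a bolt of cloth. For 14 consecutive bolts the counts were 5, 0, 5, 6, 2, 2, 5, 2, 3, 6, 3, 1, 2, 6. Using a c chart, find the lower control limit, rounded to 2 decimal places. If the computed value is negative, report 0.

0.00

c̄ = (5 + 0 + 5 + 6 + 2 + 2 + 5 + 2 + 3 + 6 + 3 + 1 + 2 + 6) / 14 = 48 / 14 = 3.4286
LCL = c̄ − 3√c̄ = 3.4286 − 3 × 1.8516 = -2.1263 → 0 (cannot be negative)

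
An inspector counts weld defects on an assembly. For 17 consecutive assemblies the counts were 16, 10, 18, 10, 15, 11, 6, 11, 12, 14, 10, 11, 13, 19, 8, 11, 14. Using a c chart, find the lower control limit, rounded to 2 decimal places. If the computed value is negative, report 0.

1.78

c̄ = (16 + 10 + 18 + 10 + 15 + 11 + 6 + 11 + 12 + 14 + 10 + 11 + 13 + 19 + 8 + 11 + 14) / 17 = 209 / 17 = 12.2941
LCL = c̄ − 3√c̄ = 12.2941 − 3 × 3.5063 = 1.7752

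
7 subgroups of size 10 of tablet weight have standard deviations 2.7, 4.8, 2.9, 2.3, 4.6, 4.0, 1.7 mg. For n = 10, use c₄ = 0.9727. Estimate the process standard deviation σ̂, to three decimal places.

s̄ = (2.7 + 4.8 + 2.9 + 2.3 + 4.6 + 4.0 + 1.7) / 7 = 3.2857
σ̂ = s̄ / c₄ = 3.2857 / 0.9727 = 3.3779

3.378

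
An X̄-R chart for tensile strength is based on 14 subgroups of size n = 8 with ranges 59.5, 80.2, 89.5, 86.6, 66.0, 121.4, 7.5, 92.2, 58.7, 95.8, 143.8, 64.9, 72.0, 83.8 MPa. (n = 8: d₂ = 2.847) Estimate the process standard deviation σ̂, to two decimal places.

28.15

R̄ = (59.5 + 80.2 + 89.5 + 86.6 + 66.0 + 121.4 + 7.5 + 92.2 + 58.7 + 95.8 + 143.8 + 64.9 + 72.0 + 83.8) / 14 = 80.1357
σ̂ = R̄ / d₂ = 80.1357 / 2.847 = 28.1474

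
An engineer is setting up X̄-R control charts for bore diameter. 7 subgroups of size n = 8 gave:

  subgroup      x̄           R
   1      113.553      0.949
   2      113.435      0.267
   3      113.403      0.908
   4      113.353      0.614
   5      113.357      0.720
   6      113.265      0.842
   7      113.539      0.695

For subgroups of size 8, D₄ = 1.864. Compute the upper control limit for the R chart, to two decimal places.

R̄ = (0.949 + 0.267 + 0.908 + 0.614 + 0.720 + 0.842 + 0.695) / 7 = 4.9950 / 7 = 0.7136
UCL_R = D₄·R̄ = 1.864 × 0.7136 = 1.3301

1.33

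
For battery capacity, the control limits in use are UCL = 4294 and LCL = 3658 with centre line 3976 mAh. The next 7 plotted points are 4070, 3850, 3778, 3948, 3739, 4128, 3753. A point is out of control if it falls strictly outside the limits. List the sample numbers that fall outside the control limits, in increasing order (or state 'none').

All 7 points lie within [3658, 4294].

none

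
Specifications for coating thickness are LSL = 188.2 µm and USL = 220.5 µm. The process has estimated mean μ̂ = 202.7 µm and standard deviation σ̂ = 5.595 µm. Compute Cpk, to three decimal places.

0.864

Cpu = (USL − μ̂) / (3σ̂) = (220.5 − 202.7) / (3 × 5.595) = 1.0605; Cpl = (μ̂ − LSL) / (3σ̂) = (202.7 − 188.2) / (3 × 5.595) = 0.8639; Cpk = min(Cpu, Cpl) = 0.8639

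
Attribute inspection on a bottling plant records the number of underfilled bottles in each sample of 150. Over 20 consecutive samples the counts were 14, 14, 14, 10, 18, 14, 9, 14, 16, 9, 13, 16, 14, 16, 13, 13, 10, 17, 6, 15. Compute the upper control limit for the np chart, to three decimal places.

23.677

p̄ = Σdᵢ / (k·n) = 265 / (20 × 150) = 0.08833
UCL = np̄ + 3·√(np̄(1−p̄)) = 13.2500 + 3 × √(13.2500×0.91167) = 13.2500 + 3 × 3.4756 = 23.6767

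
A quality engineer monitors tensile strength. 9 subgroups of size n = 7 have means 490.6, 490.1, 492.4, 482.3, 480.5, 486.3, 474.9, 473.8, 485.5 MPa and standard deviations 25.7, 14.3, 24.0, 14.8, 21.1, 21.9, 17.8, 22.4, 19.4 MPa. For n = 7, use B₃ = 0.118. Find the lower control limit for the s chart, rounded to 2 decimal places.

s̄ = (25.7 + 14.3 + 24.0 + 14.8 + 21.1 + 21.9 + 17.8 + 22.4 + 19.4) / 9 = 20.1556
LCL_s = B₃·s̄ = 0.118 × 20.1556 = 2.3784

2.38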